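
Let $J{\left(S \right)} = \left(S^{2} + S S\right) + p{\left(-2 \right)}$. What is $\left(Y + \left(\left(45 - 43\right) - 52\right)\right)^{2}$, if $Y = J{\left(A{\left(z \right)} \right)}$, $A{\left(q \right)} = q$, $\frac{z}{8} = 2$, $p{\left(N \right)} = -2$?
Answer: $211600$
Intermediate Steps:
$z = 16$ ($z = 8 \cdot 2 = 16$)
$J{\left(S \right)} = -2 + 2 S^{2}$ ($J{\left(S \right)} = \left(S^{2} + S S\right) - 2 = \left(S^{2} + S^{2}\right) - 2 = 2 S^{2} - 2 = -2 + 2 S^{2}$)
$Y = 510$ ($Y = -2 + 2 \cdot 16^{2} = -2 + 2 \cdot 256 = -2 + 512 = 510$)
$\left(Y + \left(\left(45 - 43\right) - 52\right)\right)^{2} = \left(510 + \left(\left(45 - 43\right) - 52\right)\right)^{2} = \left(510 + \left(2 - 52\right)\right)^{2} = \left(510 - 50\right)^{2} = 460^{2} = 211600$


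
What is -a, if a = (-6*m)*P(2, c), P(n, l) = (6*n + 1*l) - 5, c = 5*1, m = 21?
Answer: 1512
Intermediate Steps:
c = 5
P(n, l) = -5 + l + 6*n (P(n, l) = (6*n + l) - 5 = (l + 6*n) - 5 = -5 + l + 6*n)
a = -1512 (a = (-6*21)*(-5 + 5 + 6*2) = -126*(-5 + 5 + 12) = -126*12 = -1512)
-a = -1*(-1512) = 1512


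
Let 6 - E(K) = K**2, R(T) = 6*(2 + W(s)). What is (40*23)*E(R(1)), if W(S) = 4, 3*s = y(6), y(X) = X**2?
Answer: -1186800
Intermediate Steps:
s = 12 (s = (1/3)*6**2 = (1/3)*36 = 12)
R(T) = 36 (R(T) = 6*(2 + 4) = 6*6 = 36)
E(K) = 6 - K**2
(40*23)*E(R(1)) = (40*23)*(6 - 1*36**2) = 920*(6 - 1*1296) = 920*(6 - 1296) = 920*(-1290) = -1186800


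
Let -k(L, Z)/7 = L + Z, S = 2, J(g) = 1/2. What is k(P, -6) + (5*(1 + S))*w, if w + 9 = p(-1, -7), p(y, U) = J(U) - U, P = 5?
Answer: -31/2 ≈ -15.500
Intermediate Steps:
J(g) = ½
p(y, U) = ½ - U
k(L, Z) = -7*L - 7*Z (k(L, Z) = -7*(L + Z) = -7*L - 7*Z)
w = -3/2 (w = -9 + (½ - 1*(-7)) = -9 + (½ + 7) = -9 + 15/2 = -3/2 ≈ -1.5000)
k(P, -6) + (5*(1 + S))*w = (-7*5 - 7*(-6)) + (5*(1 + 2))*(-3/2) = (-35 + 42) + (5*3)*(-3/2) = 7 + 15*(-3/2) = 7 - 45/2 = -31/2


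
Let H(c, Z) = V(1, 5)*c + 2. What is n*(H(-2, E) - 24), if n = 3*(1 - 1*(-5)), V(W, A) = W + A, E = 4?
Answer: -612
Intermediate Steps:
V(W, A) = A + W
n = 18 (n = 3*(1 + 5) = 3*6 = 18)
H(c, Z) = 2 + 6*c (H(c, Z) = (5 + 1)*c + 2 = 6*c + 2 = 2 + 6*c)
n*(H(-2, E) - 24) = 18*((2 + 6*(-2)) - 24) = 18*((2 - 12) - 24) = 18*(-10 - 24) = 18*(-34) = -612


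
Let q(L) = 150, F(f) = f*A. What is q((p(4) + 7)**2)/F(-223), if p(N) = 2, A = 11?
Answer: -150/2453 ≈ -0.061150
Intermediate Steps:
F(f) = 11*f (F(f) = f*11 = 11*f)
q((p(4) + 7)**2)/F(-223) = 150/((11*(-223))) = 150/(-2453) = 150*(-1/2453) = -150/2453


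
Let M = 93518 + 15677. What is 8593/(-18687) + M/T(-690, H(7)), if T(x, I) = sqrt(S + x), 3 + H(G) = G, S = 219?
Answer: -8593/18687 - 109195*I*sqrt(471)/471 ≈ -0.45984 - 5031.4*I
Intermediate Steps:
H(G) = -3 + G
T(x, I) = sqrt(219 + x)
M = 109195
8593/(-18687) + M/T(-690, H(7)) = 8593/(-18687) + 109195/(sqrt(219 - 690)) = 8593*(-1/18687) + 109195/(sqrt(-471)) = -8593/18687 + 109195/((I*sqrt(471))) = -8593/18687 + 109195*(-I*sqrt(471)/471) = -8593/18687 - 109195*I*sqrt(471)/471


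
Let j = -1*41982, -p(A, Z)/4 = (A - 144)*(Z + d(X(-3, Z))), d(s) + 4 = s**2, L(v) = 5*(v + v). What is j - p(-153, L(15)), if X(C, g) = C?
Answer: -226122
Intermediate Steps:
L(v) = 10*v (L(v) = 5*(2*v) = 10*v)
d(s) = -4 + s**2
p(A, Z) = -4*(-144 + A)*(5 + Z) (p(A, Z) = -4*(A - 144)*(Z + (-4 + (-3)**2)) = -4*(-144 + A)*(Z + (-4 + 9)) = -4*(-144 + A)*(Z + 5) = -4*(-144 + A)*(5 + Z))
j = -41982
j - p(-153, L(15)) = -41982 - (2880 - 20*(-153) + 576*(10*15) - 4*(-153)*10*15) = -41982 - (2880 + 3060 + 576*150 - 4*(-153)*150) = -41982 - (2880 + 3060 + 86400 + 91800) = -41982 - 1*184140 = -41982 - 184140 = -226122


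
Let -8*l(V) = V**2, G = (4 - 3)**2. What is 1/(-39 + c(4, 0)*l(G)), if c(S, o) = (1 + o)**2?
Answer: -8/313 ≈ -0.025559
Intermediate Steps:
G = 1 (G = 1**2 = 1)
l(V) = -V**2/8
1/(-39 + c(4, 0)*l(G)) = 1/(-39 + (1 + 0)**2*(-1/8*1**2)) = 1/(-39 + 1**2*(-1/8*1)) = 1/(-39 + 1*(-1/8)) = 1/(-39 - 1/8) = 1/(-313/8) = -8/313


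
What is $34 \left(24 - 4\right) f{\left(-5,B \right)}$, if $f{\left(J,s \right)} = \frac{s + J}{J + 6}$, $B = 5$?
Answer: $0$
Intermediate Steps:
$f{\left(J,s \right)} = \frac{J + s}{6 + J}$
$34 \left(24 - 4\right) f{\left(-5,B \right)} = 34 \left(24 - 4\right) \frac{-5 + 5}{6 - 5} = 34 \left(24 - 4\right) 1^{-1} \cdot 0 = 34 \cdot 20 \cdot 1 \cdot 0 = 680 \cdot 0 = 0$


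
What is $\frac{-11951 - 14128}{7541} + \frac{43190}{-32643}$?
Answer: $- \frac{1176992587}{246160863} \approx -4.7814$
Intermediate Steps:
$\frac{-11951 - 14128}{7541} + \frac{43190}{-32643} = \left(-26079\right) \frac{1}{7541} + 43190 \left(- \frac{1}{32643}\right) = - \frac{26079}{7541} - \frac{43190}{32643} = - \frac{1176992587}{246160863}$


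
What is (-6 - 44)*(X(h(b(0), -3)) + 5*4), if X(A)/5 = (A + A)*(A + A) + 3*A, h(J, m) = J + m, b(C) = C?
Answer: -7750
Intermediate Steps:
X(A) = 15*A + 20*A² (X(A) = 5*((A + A)*(A + A) + 3*A) = 5*((2*A)*(2*A) + 3*A) = 5*(4*A² + 3*A) = 5*(3*A + 4*A²) = 15*A + 20*A²)
(-6 - 44)*(X(h(b(0), -3)) + 5*4) = (-6 - 44)*(5*(0 - 3)*(3 + 4*(0 - 3)) + 5*4) = -50*(5*(-3)*(3 + 4*(-3)) + 20) = -50*(5*(-3)*(3 - 12) + 20) = -50*(5*(-3)*(-9) + 20) = -50*(135 + 20) = -50*155 = -7750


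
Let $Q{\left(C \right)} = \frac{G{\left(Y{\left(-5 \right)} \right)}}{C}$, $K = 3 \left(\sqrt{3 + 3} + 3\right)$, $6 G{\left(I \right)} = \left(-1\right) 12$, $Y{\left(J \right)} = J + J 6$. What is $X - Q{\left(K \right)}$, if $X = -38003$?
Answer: $- \frac{114007}{3} - \frac{2 \sqrt{6}}{9} \approx -38003.0$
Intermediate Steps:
$Y{\left(J \right)} = 7 J$ ($Y{\left(J \right)} = J + 6 J = 7 J$)
$G{\left(I \right)} = -2$ ($G{\left(I \right)} = \frac{\left(-1\right) 12}{6} = \frac{1}{6} \left(-12\right) = -2$)
$K = 9 + 3 \sqrt{6}$ ($K = 3 \left(\sqrt{6} + 3\right) = 3 \left(3 + \sqrt{6}\right) = 9 + 3 \sqrt{6} \approx 16.348$)
$Q{\left(C \right)} = - \frac{2}{C}$
$X - Q{\left(K \right)} = -38003 - - \frac{2}{9 + 3 \sqrt{6}} = -38003 + \frac{2}{9 + 3 \sqrt{6}}$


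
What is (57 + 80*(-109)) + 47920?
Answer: 39257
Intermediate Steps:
(57 + 80*(-109)) + 47920 = (57 - 8720) + 47920 = -8663 + 47920 = 39257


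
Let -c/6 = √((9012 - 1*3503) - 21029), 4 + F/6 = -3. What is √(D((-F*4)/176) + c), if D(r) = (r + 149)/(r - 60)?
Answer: √(-4285401 - 40497624*I*√970)/1299 ≈ 19.299 - 19.365*I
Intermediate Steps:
F = -42 (F = -24 + 6*(-3) = -24 - 18 = -42)
D(r) = (149 + r)/(-60 + r)
c = -24*I*√970 (c = -6*√((9012 - 1*3503) - 21029) = -6*√((9012 - 3503) - 21029) = -6*√(5509 - 21029) = -24*I*√970 ≈ -747.48*I)
√(D((-F*4)/176) + c) = √((149 + (-1*(-42)*4)/176)/(-60 + (-1*(-42)*4)/176) - 24*I*√970) = √((149 + (42*4)*(1/176))/(-60 + (42*4)*(1/176)) - 24*I*√970) = √((149 + 168*(1/176))/(-60 + 168*(1/176)) - 24*I*√970) = √((149 + 21/22)/(-60 + 21/22) - 24*I*√970) = √((3299/22)/(-1299/22) - 24*I*√970) = √(-22/1299*3299/22 - 24*I*√970) = √(-3299/1299 - 24*I*√970)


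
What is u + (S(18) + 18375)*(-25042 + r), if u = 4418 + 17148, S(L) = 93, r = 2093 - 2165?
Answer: -463783786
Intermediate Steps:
r = -72
u = 21566
u + (S(18) + 18375)*(-25042 + r) = 21566 + (93 + 18375)*(-25042 - 72) = 21566 + 18468*(-25114) = 21566 - 463805352 = -463783786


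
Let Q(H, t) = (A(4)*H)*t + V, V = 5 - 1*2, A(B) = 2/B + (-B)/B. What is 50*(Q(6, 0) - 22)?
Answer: -950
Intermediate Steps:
A(B) = -1 + 2/B (A(B) = 2/B - 1 = -1 + 2/B)
V = 3 (V = 5 - 2 = 3)
Q(H, t) = 3 - H*t/2 (Q(H, t) = (((2 - 1*4)/4)*H)*t + 3 = (((2 - 4)/4)*H)*t + 3 = (((¼)*(-2))*H)*t + 3 = (-H/2)*t + 3 = -H*t/2 + 3 = 3 - H*t/2)
50*(Q(6, 0) - 22) = 50*((3 - ½*6*0) - 22) = 50*((3 + 0) - 22) = 50*(3 - 22) = 50*(-19) = -950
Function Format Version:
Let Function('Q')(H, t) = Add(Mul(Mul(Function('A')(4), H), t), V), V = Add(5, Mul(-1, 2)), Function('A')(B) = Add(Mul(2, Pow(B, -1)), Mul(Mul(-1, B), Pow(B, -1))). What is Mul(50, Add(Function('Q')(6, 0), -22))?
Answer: -950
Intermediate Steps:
Function('A')(B) = Add(-1, Mul(2, Pow(B, -1))) (Function('A')(B) = Add(Mul(2, Pow(B, -1)), -1) = Add(-1, Mul(2, Pow(B, -1))))
V = 3 (V = Add(5, -2) = 3)
Function('Q')(H, t) = Add(3, Mul(Rational(-1, 2), H, t)) (Function('Q')(H, t) = Add(Mul(Mul(Mul(Pow(4, -1), Add(2, Mul(-1, 4))), H), t), 3) = Add(Mul(Mul(Mul(Rational(1, 4), Add(2, -4)), H), t), 3) = Add(Mul(Mul(Mul(Rational(1, 4), -2), H), t), 3) = Add(Mul(Mul(Rational(-1, 2), H), t), 3) = Add(Mul(Rational(-1, 2), H, t), 3) = Add(3, Mul(Rational(-1, 2), H, t)))
Mul(50, Add(Function('Q')(6, 0), -22)) = Mul(50, Add(Add(3, Mul(Rational(-1, 2), 6, 0)), -22)) = Mul(50, Add(Add(3, 0), -22)) = Mul(50, Add(3, -22)) = Mul(50, -19) = -950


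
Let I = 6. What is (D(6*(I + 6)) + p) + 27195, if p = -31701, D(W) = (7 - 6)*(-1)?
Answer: -4507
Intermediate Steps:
D(W) = -1 (D(W) = 1*(-1) = -1)
(D(6*(I + 6)) + p) + 27195 = (-1 - 31701) + 27195 = -31702 + 27195 = -4507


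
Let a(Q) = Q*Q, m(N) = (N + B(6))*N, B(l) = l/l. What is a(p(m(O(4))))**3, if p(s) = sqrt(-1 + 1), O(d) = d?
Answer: 0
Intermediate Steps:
B(l) = 1
m(N) = N*(1 + N) (m(N) = (N + 1)*N = (1 + N)*N = N*(1 + N))
p(s) = 0 (p(s) = sqrt(0) = 0)
a(Q) = Q**2
a(p(m(O(4))))**3 = (0**2)**3 = 0**3 = 0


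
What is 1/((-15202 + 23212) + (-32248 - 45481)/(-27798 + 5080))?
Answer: 22718/182048909 ≈ 0.00012479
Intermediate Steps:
1/((-15202 + 23212) + (-32248 - 45481)/(-27798 + 5080)) = 1/(8010 - 77729/(-22718)) = 1/(8010 - 77729*(-1/22718)) = 1/(8010 + 77729/22718) = 1/(182048909/22718) = 22718/182048909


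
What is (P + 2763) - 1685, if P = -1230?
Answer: -152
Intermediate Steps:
(P + 2763) - 1685 = (-1230 + 2763) - 1685 = 1533 - 1685 = -152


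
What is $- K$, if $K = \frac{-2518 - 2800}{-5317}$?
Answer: $- \frac{5318}{5317} \approx -1.0002$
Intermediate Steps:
$K = \frac{5318}{5317}$ ($K = \left(-2518 - 2800\right) \left(- \frac{1}{5317}\right) = \left(-5318\right) \left(- \frac{1}{5317}\right) = \frac{5318}{5317} \approx 1.0002$)
$- K = \left(-1\right) \frac{5318}{5317} = - \frac{5318}{5317}$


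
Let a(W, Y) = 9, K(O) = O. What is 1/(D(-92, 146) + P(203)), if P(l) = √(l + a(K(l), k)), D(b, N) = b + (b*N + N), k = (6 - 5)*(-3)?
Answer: -6689/89485336 - √53/89485336 ≈ -7.4831e-5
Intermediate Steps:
k = -3 (k = 1*(-3) = -3)
D(b, N) = N + b + N*b (D(b, N) = b + (N*b + N) = b + (N + N*b) = N + b + N*b)
P(l) = √(9 + l) (P(l) = √(l + 9) = √(9 + l))
1/(D(-92, 146) + P(203)) = 1/((146 - 92 + 146*(-92)) + √(9 + 203)) = 1/((146 - 92 - 13432) + √212) = 1/(-13378 + 2*√53)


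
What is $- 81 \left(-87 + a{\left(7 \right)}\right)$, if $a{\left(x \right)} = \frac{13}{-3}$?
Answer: $7398$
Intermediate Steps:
$a{\left(x \right)} = - \frac{13}{3}$ ($a{\left(x \right)} = 13 \left(- \frac{1}{3}\right) = - \frac{13}{3}$)
$- 81 \left(-87 + a{\left(7 \right)}\right) = - 81 \left(-87 - \frac{13}{3}\right) = \left(-81\right) \left(- \frac{274}{3}\right) = 7398$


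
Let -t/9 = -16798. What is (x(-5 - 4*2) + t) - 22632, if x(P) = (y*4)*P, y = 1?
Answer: 128498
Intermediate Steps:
t = 151182 (t = -9*(-16798) = 151182)
x(P) = 4*P (x(P) = (1*4)*P = 4*P)
(x(-5 - 4*2) + t) - 22632 = (4*(-5 - 4*2) + 151182) - 22632 = (4*(-5 - 8) + 151182) - 22632 = (4*(-13) + 151182) - 22632 = (-52 + 151182) - 22632 = 151130 - 22632 = 128498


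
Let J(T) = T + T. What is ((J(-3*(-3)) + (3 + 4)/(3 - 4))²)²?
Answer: 14641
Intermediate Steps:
J(T) = 2*T
((J(-3*(-3)) + (3 + 4)/(3 - 4))²)² = ((2*(-3*(-3)) + (3 + 4)/(3 - 4))²)² = ((2*9 + 7/(-1))²)² = ((18 + 7*(-1))²)² = ((18 - 7)²)² = (11²)² = 121² = 14641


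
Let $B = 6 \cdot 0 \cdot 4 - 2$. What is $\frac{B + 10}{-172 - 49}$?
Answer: $- \frac{8}{221} \approx -0.036199$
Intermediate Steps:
$B = -2$ ($B = 6 \cdot 0 - 2 = 0 - 2 = -2$)
$\frac{B + 10}{-172 - 49} = \frac{-2 + 10}{-172 - 49} = \frac{8}{-221} = 8 \left(- \frac{1}{221}\right) = - \frac{8}{221}$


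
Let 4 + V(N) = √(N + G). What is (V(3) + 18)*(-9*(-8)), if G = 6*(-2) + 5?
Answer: 1008 + 144*I ≈ 1008.0 + 144.0*I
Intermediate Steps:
G = -7 (G = -12 + 5 = -7)
V(N) = -4 + √(-7 + N) (V(N) = -4 + √(N - 7) = -4 + √(-7 + N))
(V(3) + 18)*(-9*(-8)) = ((-4 + √(-7 + 3)) + 18)*(-9*(-8)) = ((-4 + √(-4)) + 18)*72 = ((-4 + 2*I) + 18)*72 = (14 + 2*I)*72 = 1008 + 144*I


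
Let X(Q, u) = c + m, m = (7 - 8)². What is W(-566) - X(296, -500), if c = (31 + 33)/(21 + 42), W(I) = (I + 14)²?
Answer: 19196225/63 ≈ 3.0470e+5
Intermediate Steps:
W(I) = (14 + I)²
m = 1 (m = (-1)² = 1)
c = 64/63 ≈ 1.0159
X(Q, u) = 127/63 (X(Q, u) = 64/63 + 1 = 127/63)
W(-566) - X(296, -500) = (14 - 566)² - 1*127/63 = (-552)² - 127/63 = 304704 - 127/63 = 19196225/63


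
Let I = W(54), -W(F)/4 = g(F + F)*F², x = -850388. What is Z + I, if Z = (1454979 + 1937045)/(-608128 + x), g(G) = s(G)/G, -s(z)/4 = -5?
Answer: -788446646/364629 ≈ -2162.3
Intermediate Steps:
s(z) = 20 (s(z) = -4*(-5) = 20)
g(G) = 20/G
Z = -848006/364629 (Z = (1454979 + 1937045)/(-608128 - 850388) = 3392024/(-1458516) = 3392024*(-1/1458516) = -848006/364629 ≈ -2.3257)
W(F) = -40*F (W(F) = -4*20/(F + F)*F² = -4*20/((2*F))*F² = -4*20*(1/(2*F))*F² = -4*10/F*F² = -40*F)
I = -2160 (I = -40*54 = -2160)
Z + I = -848006/364629 - 2160 = -788446646/364629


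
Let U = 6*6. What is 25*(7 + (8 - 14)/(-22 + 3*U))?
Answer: 7450/43 ≈ 173.26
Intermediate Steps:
U = 36
25*(7 + (8 - 14)/(-22 + 3*U)) = 25*(7 + (8 - 14)/(-22 + 3*36)) = 25*(7 - 6/(-22 + 108)) = 25*(7 - 6/86) = 25*(7 - 6*1/86) = 25*(7 - 3/43) = 25*(298/43) = 7450/43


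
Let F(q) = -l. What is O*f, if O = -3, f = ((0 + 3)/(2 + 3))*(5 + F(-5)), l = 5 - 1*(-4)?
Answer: 36/5 ≈ 7.2000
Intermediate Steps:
l = 9 (l = 5 + 4 = 9)
F(q) = -9 (F(q) = -1*9 = -9)
f = -12/5 (f = ((0 + 3)/(2 + 3))*(5 - 9) = (3/5)*(-4) = -12/5 ≈ -2.4000)
O*f = -3*(-12/5) = 36/5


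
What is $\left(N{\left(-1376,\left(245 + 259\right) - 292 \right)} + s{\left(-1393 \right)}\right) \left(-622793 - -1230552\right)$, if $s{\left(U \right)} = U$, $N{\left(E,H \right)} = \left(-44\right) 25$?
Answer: $-1515143187$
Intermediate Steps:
$N{\left(E,H \right)} = -1100$
$\left(N{\left(-1376,\left(245 + 259\right) - 292 \right)} + s{\left(-1393 \right)}\right) \left(-622793 - -1230552\right) = \left(-1100 - 1393\right) \left(-622793 - -1230552\right) = - 2493 \left(-622793 + 1230552\right) = \left(-2493\right) 607759 = -1515143187$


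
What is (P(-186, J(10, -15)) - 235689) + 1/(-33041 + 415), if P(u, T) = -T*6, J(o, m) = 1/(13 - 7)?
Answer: -7689621941/32626 ≈ -2.3569e+5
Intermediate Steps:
J(o, m) = ⅙ (J(o, m) = 1/6 = ⅙)
P(u, T) = -6*T
(P(-186, J(10, -15)) - 235689) + 1/(-33041 + 415) = (-6*⅙ - 235689) + 1/(-33041 + 415) = (-1 - 235689) + 1/(-32626) = -235690 - 1/32626 = -7689621941/32626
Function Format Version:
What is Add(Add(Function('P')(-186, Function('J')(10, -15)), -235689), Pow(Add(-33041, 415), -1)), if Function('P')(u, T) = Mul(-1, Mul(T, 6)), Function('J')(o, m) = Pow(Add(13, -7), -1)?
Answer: Rational(-7689621941, 32626) ≈ -2.3569e+5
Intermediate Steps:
Function('J')(o, m) = Rational(1, 6) (Function('J')(o, m) = Pow(6, -1) = Rational(1, 6))
Function('P')(u, T) = Mul(-6, T) (Function('P')(u, T) = Mul(-1, Mul(6, T)) = Mul(-6, T))
Add(Add(Function('P')(-186, Function('J')(10, -15)), -235689), Pow(Add(-33041, 415), -1)) = Add(Add(Mul(-6, Rational(1, 6)), -235689), Pow(Add(-33041, 415), -1)) = Add(Add(-1, -235689), Pow(-32626, -1)) = Add(-235690, Rational(-1, 32626)) = Rational(-7689621941, 32626)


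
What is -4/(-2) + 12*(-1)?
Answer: -10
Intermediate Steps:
-4/(-2) + 12*(-1) = -4*(-1/2) - 12 = 2 - 12 = -10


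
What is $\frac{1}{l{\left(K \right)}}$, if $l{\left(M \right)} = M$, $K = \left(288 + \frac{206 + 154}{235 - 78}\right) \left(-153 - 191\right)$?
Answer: $- \frac{157}{15678144} \approx -1.0014 \cdot 10^{-5}$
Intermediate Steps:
$K = - \frac{15678144}{157}$ ($K = \left(288 + \frac{360}{157}\right) \left(-344\right) = \frac{45576}{157} \left(-344\right) = - \frac{15678144}{157} \approx -99861.0$)
$\frac{1}{l{\left(K \right)}} = \frac{1}{- \frac{15678144}{157}} = - \frac{157}{15678144}$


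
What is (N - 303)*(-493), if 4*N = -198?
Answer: 347565/2 ≈ 1.7378e+5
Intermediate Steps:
N = -99/2 (N = (¼)*(-198) = -99/2 ≈ -49.500)
(N - 303)*(-493) = (-99/2 - 303)*(-493) = -705/2*(-493) = 347565/2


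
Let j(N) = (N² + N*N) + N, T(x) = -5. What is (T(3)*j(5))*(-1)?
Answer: 275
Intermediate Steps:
j(N) = N + 2*N² (j(N) = (N² + N²) + N = 2*N² + N = N + 2*N²)
(T(3)*j(5))*(-1) = -25*(1 + 2*5)*(-1) = -25*(1 + 10)*(-1) = -25*11*(-1) = -5*55*(-1) = -275*(-1) = 275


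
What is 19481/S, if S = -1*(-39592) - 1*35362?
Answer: 19481/4230 ≈ 4.6054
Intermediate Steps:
S = 4230 (S = 39592 - 35362 = 4230)
19481/S = 19481/4230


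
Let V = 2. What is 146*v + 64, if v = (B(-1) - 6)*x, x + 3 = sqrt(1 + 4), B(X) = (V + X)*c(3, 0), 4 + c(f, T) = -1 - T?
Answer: 4882 - 1606*sqrt(5) ≈ 1290.9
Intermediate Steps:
c(f, T) = -5 - T (c(f, T) = -4 + (-1 - T) = -5 - T)
B(X) = -10 - 5*X (B(X) = (2 + X)*(-5 - 1*0) = (2 + X)*(-5 + 0) = (2 + X)*(-5) = -10 - 5*X)
x = -3 + sqrt(5) (x = -3 + sqrt(1 + 4) = -3 + sqrt(5) ≈ -0.76393)
v = 33 - 11*sqrt(5) (v = ((-10 - 5*(-1)) - 6)*(-3 + sqrt(5)) = ((-10 + 5) - 6)*(-3 + sqrt(5)) = (-5 - 6)*(-3 + sqrt(5)) = -11*(-3 + sqrt(5)) = 33 - 11*sqrt(5) ≈ 8.4033)
146*v + 64 = 146*(33 - 11*sqrt(5)) + 64 = (4818 - 1606*sqrt(5)) + 64 = 4882 - 1606*sqrt(5)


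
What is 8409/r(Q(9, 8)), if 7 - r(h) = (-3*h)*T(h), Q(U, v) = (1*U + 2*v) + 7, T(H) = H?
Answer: 8409/3079 ≈ 2.7311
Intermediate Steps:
Q(U, v) = 7 + U + 2*v (Q(U, v) = (U + 2*v) + 7 = 7 + U + 2*v)
r(h) = 7 + 3*h² (r(h) = 7 - (-3*h)*h = 7 - (-3)*h² = 7 + 3*h²)
8409/r(Q(9, 8)) = 8409/(7 + 3*(7 + 9 + 2*8)²) = 8409/(7 + 3*(7 + 9 + 16)²) = 8409/(7 + 3*32²) = 8409/(7 + 3*1024) = 8409/(7 + 3072) = 8409/3079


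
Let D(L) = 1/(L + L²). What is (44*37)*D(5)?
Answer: 814/15 ≈ 54.267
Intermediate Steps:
(44*37)*D(5) = (44*37)*(1/(5*(1 + 5))) = 1628*((⅕)/6) = 1628*((⅕)*(⅙)) = 1628*(1/30) = 814/15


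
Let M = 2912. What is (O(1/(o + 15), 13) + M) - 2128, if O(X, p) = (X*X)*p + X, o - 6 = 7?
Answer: 614697/784 ≈ 784.05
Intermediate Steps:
o = 13 (o = 6 + 7 = 13)
O(X, p) = X + p*X² (O(X, p) = X²*p + X = p*X² + X = X + p*X²)
(O(1/(o + 15), 13) + M) - 2128 = ((1 + 13/(13 + 15))/(13 + 15) + 2912) - 2128 = ((1 + 13/28)/28 + 2912) - 2128 = ((1/28)*(41/28) + 2912) - 2128 = (41/784 + 2912) - 2128 = 2283049/784 - 2128 = 614697/784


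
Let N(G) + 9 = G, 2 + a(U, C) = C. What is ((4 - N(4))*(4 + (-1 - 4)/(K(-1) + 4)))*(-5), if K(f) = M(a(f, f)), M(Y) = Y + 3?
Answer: -495/4 ≈ -123.75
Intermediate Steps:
a(U, C) = -2 + C
N(G) = -9 + G
M(Y) = 3 + Y
K(f) = 1 + f (K(f) = 3 + (-2 + f) = 1 + f)
((4 - N(4))*(4 + (-1 - 4)/(K(-1) + 4)))*(-5) = ((4 - (-9 + 4))*(4 + (-1 - 4)/((1 - 1) + 4)))*(-5) = ((4 - 1*(-5))*(4 - 5/(0 + 4)))*(-5) = ((4 + 5)*(4 - 5/4))*(-5) = (9*(4 - 5*1/4))*(-5) = (9*(4 - 5/4))*(-5) = (9*(11/4))*(-5) = (99/4)*(-5) = -495/4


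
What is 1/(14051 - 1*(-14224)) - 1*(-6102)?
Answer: 172534051/28275 ≈ 6102.0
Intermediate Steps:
1/(14051 - 1*(-14224)) - 1*(-6102) = 1/(14051 + 14224) + 6102 = 1/28275 + 6102 = 172534051/28275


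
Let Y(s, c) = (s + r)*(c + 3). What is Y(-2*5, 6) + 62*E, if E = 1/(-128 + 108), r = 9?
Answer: -121/10 ≈ -12.100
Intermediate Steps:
E = -1/20 (E = 1/(-20) = -1/20 ≈ -0.050000)
Y(s, c) = (3 + c)*(9 + s) (Y(s, c) = (s + 9)*(c + 3) = (9 + s)*(3 + c) = (3 + c)*(9 + s))
Y(-2*5, 6) + 62*E = (27 + 3*(-2*5) + 9*6 + 6*(-2*5)) + 62*(-1/20) = (27 + 3*(-10) + 54 + 6*(-10)) - 31/10 = (27 - 30 + 54 - 60) - 31/10 = -9 - 31/10 = -121/10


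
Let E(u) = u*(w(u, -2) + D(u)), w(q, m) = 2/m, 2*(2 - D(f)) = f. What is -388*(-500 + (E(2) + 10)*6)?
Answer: 170720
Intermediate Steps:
D(f) = 2 - f/2
E(u) = u*(1 - u/2) (E(u) = u*(2/(-2) + (2 - u/2)) = u*(2*(-½) + (2 - u/2)) = u*(-1 + (2 - u/2)) = u*(1 - u/2))
-388*(-500 + (E(2) + 10)*6) = -388*(-500 + ((½)*2*(2 - 1*2) + 10)*6) = -388*(-500 + ((½)*2*(2 - 2) + 10)*6) = -388*(-500 + ((½)*2*0 + 10)*6) = -388*(-500 + (0 + 10)*6) = -388*(-500 + 10*6) = -388*(-500 + 60) = -388*(-440) = 170720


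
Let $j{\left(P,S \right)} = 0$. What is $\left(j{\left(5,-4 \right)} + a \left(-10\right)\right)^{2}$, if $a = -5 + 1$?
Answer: $1600$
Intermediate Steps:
$a = -4$
$\left(j{\left(5,-4 \right)} + a \left(-10\right)\right)^{2} = \left(0 - -40\right)^{2} = \left(0 + 40\right)^{2} = 40^{2} = 1600$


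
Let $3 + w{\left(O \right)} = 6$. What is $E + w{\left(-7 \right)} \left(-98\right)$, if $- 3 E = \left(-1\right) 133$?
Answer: $- \frac{749}{3} \approx -249.67$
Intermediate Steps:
$w{\left(O \right)} = 3$ ($w{\left(O \right)} = -3 + 6 = 3$)
$E = \frac{133}{3}$ ($E = - \frac{\left(-1\right) 133}{3} = \left(- \frac{1}{3}\right) \left(-133\right) = \frac{133}{3} \approx 44.333$)
$E + w{\left(-7 \right)} \left(-98\right) = \frac{133}{3} + 3 \left(-98\right) = \frac{133}{3} - 294 = - \frac{749}{3}$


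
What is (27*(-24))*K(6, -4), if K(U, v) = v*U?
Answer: 15552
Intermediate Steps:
K(U, v) = U*v
(27*(-24))*K(6, -4) = (27*(-24))*(6*(-4)) = -648*(-24) = 15552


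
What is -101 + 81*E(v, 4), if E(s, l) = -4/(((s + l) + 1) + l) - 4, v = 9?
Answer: -443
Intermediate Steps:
E(s, l) = -4 - 4/(1 + s + 2*l) (E(s, l) = -4/(((l + s) + 1) + l) - 4 = -4/((1 + l + s) + l) - 4 = -4/(1 + s + 2*l) - 4 = -4 - 4/(1 + s + 2*l))
-101 + 81*E(v, 4) = -101 + 81*(4*(-2 - 1*9 - 2*4)/(1 + 9 + 2*4)) = -101 + 81*(4*(-2 - 9 - 8)/(1 + 9 + 8)) = -101 + 81*(4*(-19)/18) = -101 + 81*(4*(1/18)*(-19)) = -101 + 81*(-38/9) = -101 - 342 = -443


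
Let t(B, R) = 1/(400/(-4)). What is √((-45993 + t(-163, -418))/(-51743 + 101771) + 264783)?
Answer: √16567419976289193/250140 ≈ 514.57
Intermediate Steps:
t(B, R) = -1/100 (t(B, R) = 1/(400*(-¼)) = 1/(-100) = -1/100)
√((-45993 + t(-163, -418))/(-51743 + 101771) + 264783) = √((-45993 - 1/100)/(-51743 + 101771) + 264783) = √(-4599301/100/50028 + 264783) = √(-4599301/100*1/50028 + 264783) = √(-4599301/5002800 + 264783) = √(1324651793099/5002800) = √16567419976289193/250140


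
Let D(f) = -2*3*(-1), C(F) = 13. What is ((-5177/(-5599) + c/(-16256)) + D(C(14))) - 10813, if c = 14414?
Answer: -491810491641/45508672 ≈ -10807.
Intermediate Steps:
D(f) = 6 (D(f) = -6*(-1) = 6)
((-5177/(-5599) + c/(-16256)) + D(C(14))) - 10813 = ((-5177/(-5599) + 14414/(-16256)) + 6) - 10813 = ((-5177*(-1/5599) + 14414*(-1/16256)) + 6) - 10813 = ((5177/5599 - 7207/8128) + 6) - 10813 = (1726663/45508672 + 6) - 10813 = 274778695/45508672 - 10813 = -491810491641/45508672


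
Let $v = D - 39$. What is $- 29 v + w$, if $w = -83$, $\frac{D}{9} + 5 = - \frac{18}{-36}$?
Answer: $\frac{4445}{2} \approx 2222.5$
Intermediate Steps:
$D = - \frac{81}{2}$ ($D = -45 + 9 \left(- \frac{18}{-36}\right) = -45 + 9 \left(\left(-18\right) \left(- \frac{1}{36}\right)\right) = -45 + 9 \cdot \frac{1}{2} = -45 + \frac{9}{2} = - \frac{81}{2} \approx -40.5$)
$v = - \frac{159}{2}$ ($v = - \frac{81}{2} - 39 = - \frac{159}{2} \approx -79.5$)
$- 29 v + w = \left(-29\right) \left(- \frac{159}{2}\right) - 83 = \frac{4611}{2} - 83 = \frac{4445}{2}$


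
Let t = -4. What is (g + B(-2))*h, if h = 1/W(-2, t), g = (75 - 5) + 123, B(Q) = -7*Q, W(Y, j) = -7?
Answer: -207/7 ≈ -29.571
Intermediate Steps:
g = 193 (g = 70 + 123 = 193)
h = -⅐ (h = 1/(-7) = -⅐ ≈ -0.14286)
(g + B(-2))*h = (193 - 7*(-2))*(-⅐) = (193 + 14)*(-⅐) = 207*(-⅐) = -207/7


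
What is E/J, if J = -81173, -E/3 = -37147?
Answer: -111441/81173 ≈ -1.3729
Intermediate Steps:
E = 111441 (E = -3*(-37147) = 111441)
E/J = 111441/(-81173) = 111441*(-1/81173) = -111441/81173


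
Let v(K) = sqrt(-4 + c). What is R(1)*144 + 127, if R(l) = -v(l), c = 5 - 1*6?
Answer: 127 - 144*I*sqrt(5) ≈ 127.0 - 321.99*I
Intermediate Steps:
c = -1 (c = 5 - 6 = -1)
v(K) = I*sqrt(5) (v(K) = sqrt(-4 - 1) = sqrt(-5) = I*sqrt(5))
R(l) = -I*sqrt(5)
R(1)*144 + 127 = -I*sqrt(5)*144 + 127 = -144*I*sqrt(5) + 127 = 127 - 144*I*sqrt(5)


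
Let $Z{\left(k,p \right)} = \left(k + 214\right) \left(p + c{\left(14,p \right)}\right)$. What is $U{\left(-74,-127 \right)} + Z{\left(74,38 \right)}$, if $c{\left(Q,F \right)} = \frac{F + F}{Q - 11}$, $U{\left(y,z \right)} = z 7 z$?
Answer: $131143$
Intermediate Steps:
$U{\left(y,z \right)} = 7 z^{2}$ ($U{\left(y,z \right)} = 7 z z = 7 z^{2}$)
$c{\left(Q,F \right)} = \frac{2 F}{-11 + Q}$
$Z{\left(k,p \right)} = \frac{5 p \left(214 + k\right)}{3}$ ($Z{\left(k,p \right)} = \left(k + 214\right) \left(p + \frac{2 p}{-11 + 14}\right) = \left(214 + k\right) \left(p + \frac{2 p}{3}\right) = \left(214 + k\right) \frac{5 p}{3} = \frac{5 p \left(214 + k\right)}{3}$)
$U{\left(-74,-127 \right)} + Z{\left(74,38 \right)} = 7 \left(-127\right)^{2} + \frac{5}{3} \cdot 38 \left(214 + 74\right) = 7 \cdot 16129 + \frac{5}{3} \cdot 38 \cdot 288 = 112903 + 18240 = 131143$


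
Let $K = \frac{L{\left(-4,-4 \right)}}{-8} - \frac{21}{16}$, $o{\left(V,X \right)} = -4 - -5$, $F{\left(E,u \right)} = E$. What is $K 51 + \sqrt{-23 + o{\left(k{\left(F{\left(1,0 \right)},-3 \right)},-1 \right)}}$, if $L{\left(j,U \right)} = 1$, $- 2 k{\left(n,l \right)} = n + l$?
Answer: $- \frac{1173}{16} + i \sqrt{22} \approx -73.313 + 4.6904 i$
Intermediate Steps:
$k{\left(n,l \right)} = - \frac{l}{2} - \frac{n}{2}$ ($k{\left(n,l \right)} = - \frac{n + l}{2} = - \frac{l + n}{2} = - \frac{l}{2} - \frac{n}{2}$)
$o{\left(V,X \right)} = 1$ ($o{\left(V,X \right)} = -4 + 5 = 1$)
$K = - \frac{23}{16}$ ($K = 1 \frac{1}{-8} - \frac{21}{16} = 1 \left(- \frac{1}{8}\right) - \frac{21}{16} = - \frac{1}{8} - \frac{21}{16} = - \frac{23}{16} \approx -1.4375$)
$K 51 + \sqrt{-23 + o{\left(k{\left(F{\left(1,0 \right)},-3 \right)},-1 \right)}} = \left(- \frac{23}{16}\right) 51 + \sqrt{-23 + 1} = - \frac{1173}{16} + \sqrt{-22} = - \frac{1173}{16} + i \sqrt{22}$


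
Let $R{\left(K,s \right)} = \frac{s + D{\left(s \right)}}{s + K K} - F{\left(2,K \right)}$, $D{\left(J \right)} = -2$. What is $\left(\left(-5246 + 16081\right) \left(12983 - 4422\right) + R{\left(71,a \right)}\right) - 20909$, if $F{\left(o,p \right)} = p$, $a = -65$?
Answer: $\frac{461461576013}{4976} \approx 9.2737 \cdot 10^{7}$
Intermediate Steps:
$R{\left(K,s \right)} = - K + \frac{-2 + s}{s + K^{2}}$ ($R{\left(K,s \right)} = \frac{s - 2}{s + K K} - K = \frac{-2 + s}{s + K^{2}} - K = - K + \frac{-2 + s}{s + K^{2}}$)
$\left(\left(-5246 + 16081\right) \left(12983 - 4422\right) + R{\left(71,a \right)}\right) - 20909 = \left(\left(-5246 + 16081\right) \left(12983 - 4422\right) + \frac{-2 - 65 - 71^{3} - 71 \left(-65\right)}{-65 + 71^{2}}\right) - 20909 = \left(10835 \cdot 8561 + \frac{-2 - 65 - 357911 + 4615}{-65 + 5041}\right) - 20909 = \left(92758435 + \frac{-2 - 65 - 357911 + 4615}{4976}\right) - 20909 = \left(92758435 + \frac{1}{4976} \left(-353363\right)\right) - 20909 = \left(92758435 - \frac{353363}{4976}\right) - 20909 = \frac{461565619197}{4976} - 20909 = \frac{461461576013}{4976}$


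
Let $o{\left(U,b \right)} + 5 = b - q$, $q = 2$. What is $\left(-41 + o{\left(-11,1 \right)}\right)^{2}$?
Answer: $2209$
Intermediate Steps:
$o{\left(U,b \right)} = -7 + b$ ($o{\left(U,b \right)} = -5 + \left(b - 2\right) = -5 + \left(-2 + b\right) = -7 + b$)
$\left(-41 + o{\left(-11,1 \right)}\right)^{2} = \left(-41 + \left(-7 + 1\right)\right)^{2} = \left(-41 - 6\right)^{2} = \left(-47\right)^{2} = 2209$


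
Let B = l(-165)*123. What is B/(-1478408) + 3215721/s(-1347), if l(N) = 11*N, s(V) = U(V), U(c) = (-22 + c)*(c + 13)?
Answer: 2580923970219/1349968348184 ≈ 1.9118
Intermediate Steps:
U(c) = (-22 + c)*(13 + c)
s(V) = -286 + V² - 9*V
B = -223245 (B = (11*(-165))*123 = -1815*123 = -223245)
B/(-1478408) + 3215721/s(-1347) = -223245/(-1478408) + 3215721/(-286 + (-1347)² - 9*(-1347)) = -223245*(-1/1478408) + 3215721/(-286 + 1814409 + 12123) = 223245/1478408 + 3215721/1826246 = 2580923970219/1349968348184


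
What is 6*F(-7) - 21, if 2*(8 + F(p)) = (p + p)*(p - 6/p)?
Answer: 189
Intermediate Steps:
F(p) = -8 + p*(p - 6/p) (F(p) = -8 + ((p + p)*(p - 6/p))/2 = -8 + ((2*p)*(p - 6/p))/2 = -8 + (2*p*(p - 6/p))/2 = -8 + p*(p - 6/p))
6*F(-7) - 21 = 6*(-14 + (-7)²) - 21 = 6*(-14 + 49) - 21 = 6*35 - 21 = 210 - 21 = 189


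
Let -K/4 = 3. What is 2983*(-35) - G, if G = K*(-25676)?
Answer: -412517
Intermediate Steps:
K = -12 (K = -4*3 = -12)
G = 308112 (G = -12*(-25676) = 308112)
2983*(-35) - G = 2983*(-35) - 1*308112 = -104405 - 308112 = -412517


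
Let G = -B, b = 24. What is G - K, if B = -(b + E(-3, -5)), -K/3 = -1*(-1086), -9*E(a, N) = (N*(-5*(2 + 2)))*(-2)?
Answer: 29738/9 ≈ 3304.2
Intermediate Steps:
E(a, N) = -40*N/9 (E(a, N) = -N*(-5*(2 + 2))*(-2)/9 = -N*(-5*4)*(-2)/9 = -N*(-20)*(-2)/9 = -(-20*N)*(-2)/9 = -40*N/9)
K = -3258 (K = -(-3)*(-1086) = -3*1086 = -3258)
B = -416/9 (B = -(24 - 40/9*(-5)) = -(24 + 200/9) = -1*416/9 = -416/9 ≈ -46.222)
G = 416/9 (G = -1*(-416/9) = 416/9 ≈ 46.222)
G - K = 416/9 - 1*(-3258) = 416/9 + 3258 = 29738/9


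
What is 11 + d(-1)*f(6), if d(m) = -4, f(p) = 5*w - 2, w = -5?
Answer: 119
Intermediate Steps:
f(p) = -27 (f(p) = 5*(-5) - 2 = -25 - 2 = -27)
11 + d(-1)*f(6) = 11 - 4*(-27) = 11 + 108 = 119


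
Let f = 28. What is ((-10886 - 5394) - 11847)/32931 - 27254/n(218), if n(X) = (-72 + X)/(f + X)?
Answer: -110394734573/2403963 ≈ -45922.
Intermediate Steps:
n(X) = (-72 + X)/(28 + X)
((-10886 - 5394) - 11847)/32931 - 27254/n(218) = ((-10886 - 5394) - 11847)/32931 - 27254*(28 + 218)/(-72 + 218) = (-16280 - 11847)*(1/32931) - 27254/(146/246) = -28127*1/32931 - 27254/((1/246)*146) = -28127/32931 - 27254/73/123 = -28127/32931 - 27254*123/73 = -28127/32931 - 3352242/73 = -110394734573/2403963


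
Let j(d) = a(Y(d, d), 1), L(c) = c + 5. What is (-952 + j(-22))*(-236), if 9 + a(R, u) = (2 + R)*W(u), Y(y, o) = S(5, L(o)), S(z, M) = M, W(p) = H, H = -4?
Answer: 212636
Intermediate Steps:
W(p) = -4
L(c) = 5 + c
Y(y, o) = 5 + o
a(R, u) = -17 - 4*R (a(R, u) = -9 + (2 + R)*(-4) = -9 + (-8 - 4*R) = -17 - 4*R)
j(d) = -37 - 4*d (j(d) = -17 - 4*(5 + d) = -17 + (-20 - 4*d) = -37 - 4*d)
(-952 + j(-22))*(-236) = (-952 + (-37 - 4*(-22)))*(-236) = (-952 + (-37 + 88))*(-236) = (-952 + 51)*(-236) = -901*(-236) = 212636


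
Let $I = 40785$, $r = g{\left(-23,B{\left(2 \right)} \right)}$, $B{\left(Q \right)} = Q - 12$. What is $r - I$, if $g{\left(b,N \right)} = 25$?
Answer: $-40760$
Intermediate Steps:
$B{\left(Q \right)} = -12 + Q$
$r = 25$
$r - I = 25 - 40785 = -40760$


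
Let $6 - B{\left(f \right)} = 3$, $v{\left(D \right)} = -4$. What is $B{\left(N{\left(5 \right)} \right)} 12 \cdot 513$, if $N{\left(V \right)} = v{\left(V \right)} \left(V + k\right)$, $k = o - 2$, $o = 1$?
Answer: $18468$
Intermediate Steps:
$k = -1$ ($k = 1 - 2 = -1$)
$N{\left(V \right)} = 4 - 4 V$ ($N{\left(V \right)} = - 4 \left(V - 1\right) = - 4 \left(-1 + V\right) = 4 - 4 V$)
$B{\left(f \right)} = 3$ ($B{\left(f \right)} = 6 - 3 = 3$)
$B{\left(N{\left(5 \right)} \right)} 12 \cdot 513 = 3 \cdot 12 \cdot 513 = 36 \cdot 513 = 18468$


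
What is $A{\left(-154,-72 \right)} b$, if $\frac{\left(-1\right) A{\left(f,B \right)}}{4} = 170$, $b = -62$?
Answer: $42160$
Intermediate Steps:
$A{\left(f,B \right)} = -680$ ($A{\left(f,B \right)} = \left(-4\right) 170 = -680$)
$A{\left(-154,-72 \right)} b = \left(-680\right) \left(-62\right) = 42160$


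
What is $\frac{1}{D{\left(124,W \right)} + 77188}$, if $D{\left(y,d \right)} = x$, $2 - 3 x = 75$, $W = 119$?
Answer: $\frac{3}{231491} \approx 1.2959 \cdot 10^{-5}$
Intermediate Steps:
$x = - \frac{73}{3}$ ($x = \frac{2}{3} - 25 = - \frac{73}{3} \approx -24.333$)
$D{\left(y,d \right)} = - \frac{73}{3}$
$\frac{1}{D{\left(124,W \right)} + 77188} = \frac{1}{- \frac{73}{3} + 77188} = \frac{1}{\frac{231491}{3}} = \frac{3}{231491}$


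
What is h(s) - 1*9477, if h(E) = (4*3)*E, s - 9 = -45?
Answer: -9909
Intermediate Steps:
s = -36 (s = 9 - 45 = -36)
h(E) = 12*E
h(s) - 1*9477 = 12*(-36) - 1*9477 = -432 - 9477 = -9909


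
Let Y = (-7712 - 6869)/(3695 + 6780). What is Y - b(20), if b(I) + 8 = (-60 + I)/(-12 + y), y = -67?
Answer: 5049301/827525 ≈ 6.1017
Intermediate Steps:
Y = -14581/10475 ≈ -1.3920
b(I) = -572/79 - I/79 (b(I) = -8 + (-60 + I)/(-12 - 67) = -8 + (-60 + I)/(-79) = -8 + (-60 + I)*(-1/79) = -8 + (60/79 - I/79) = -572/79 - I/79)
Y - b(20) = -14581/10475 - (-572/79 - 1/79*20) = -14581/10475 - (-572/79 - 20/79) = -14581/10475 - 1*(-592/79) = -14581/10475 + 592/79 = 5049301/827525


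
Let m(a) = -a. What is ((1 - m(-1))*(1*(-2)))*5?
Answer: 0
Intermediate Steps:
((1 - m(-1))*(1*(-2)))*5 = ((1 - (-1)*(-1))*(1*(-2)))*5 = ((1 - 1*1)*(-2))*5 = ((1 - 1)*(-2))*5 = (0*(-2))*5 = 0*5 = 0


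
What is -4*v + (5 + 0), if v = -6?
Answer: 29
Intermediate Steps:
-4*v + (5 + 0) = -4*(-6) + (5 + 0) = 24 + 5 = 29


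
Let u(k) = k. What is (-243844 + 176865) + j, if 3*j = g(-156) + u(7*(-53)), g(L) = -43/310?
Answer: -20801841/310 ≈ -67103.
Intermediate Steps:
g(L) = -43/310 (g(L) = -43*1/310 = -43/310)
j = -38351/310 (j = (-43/310 + 7*(-53))/3 = (-43/310 - 371)/3 = (⅓)*(-115053/310) = -38351/310 ≈ -123.71)
(-243844 + 176865) + j = (-243844 + 176865) - 38351/310 = -66979 - 38351/310 = -20801841/310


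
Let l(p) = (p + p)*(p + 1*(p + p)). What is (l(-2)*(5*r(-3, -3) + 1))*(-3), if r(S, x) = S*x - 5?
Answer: -1512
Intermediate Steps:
l(p) = 6*p² (l(p) = (2*p)*(p + 1*(2*p)) = (2*p)*(p + 2*p) = (2*p)*(3*p) = 6*p²)
r(S, x) = -5 + S*x
(l(-2)*(5*r(-3, -3) + 1))*(-3) = ((6*(-2)²)*(5*(-5 - 3*(-3)) + 1))*(-3) = ((6*4)*(5*(-5 + 9) + 1))*(-3) = (24*(5*4 + 1))*(-3) = (24*(20 + 1))*(-3) = (24*21)*(-3) = 504*(-3) = -1512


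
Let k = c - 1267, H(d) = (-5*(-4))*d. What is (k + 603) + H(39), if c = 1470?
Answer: 1586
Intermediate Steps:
H(d) = 20*d
k = 203 (k = 1470 - 1267 = 203)
(k + 603) + H(39) = (203 + 603) + 20*39 = 806 + 780 = 1586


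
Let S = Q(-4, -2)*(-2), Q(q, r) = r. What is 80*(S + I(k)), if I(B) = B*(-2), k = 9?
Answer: -1120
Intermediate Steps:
S = 4 (S = -2*(-2) = 4)
I(B) = -2*B
80*(S + I(k)) = 80*(4 - 2*9) = 80*(4 - 18) = 80*(-14) = -1120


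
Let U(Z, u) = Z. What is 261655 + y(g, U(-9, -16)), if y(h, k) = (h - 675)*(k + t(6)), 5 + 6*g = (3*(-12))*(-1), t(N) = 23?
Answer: 756832/3 ≈ 2.5228e+5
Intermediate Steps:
g = 31/6 (g = -5/6 + ((3*(-12))*(-1))/6 = -5/6 + (-36*(-1))/6 = -5/6 + (1/6)*36 = -5/6 + 6 = 31/6 ≈ 5.1667)
y(h, k) = (-675 + h)*(23 + k) (y(h, k) = (h - 675)*(k + 23) = (-675 + h)*(23 + k))
261655 + y(g, U(-9, -16)) = 261655 + (-15525 - 675*(-9) + 23*(31/6) + (31/6)*(-9)) = 261655 + (-15525 + 6075 + 713/6 - 93/2) = 261655 - 28133/3 = 756832/3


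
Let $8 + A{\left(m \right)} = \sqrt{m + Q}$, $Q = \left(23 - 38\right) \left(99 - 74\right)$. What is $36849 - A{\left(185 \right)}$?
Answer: $36857 - i \sqrt{190} \approx 36857.0 - 13.784 i$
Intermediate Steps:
$Q = -375$ ($Q = \left(-15\right) 25 = -375$)
$A{\left(m \right)} = -8 + \sqrt{-375 + m}$ ($A{\left(m \right)} = -8 + \sqrt{m - 375} = -8 + \sqrt{-375 + m}$)
$36849 - A{\left(185 \right)} = 36849 - \left(-8 + \sqrt{-375 + 185}\right) = 36849 - \left(-8 + \sqrt{-190}\right) = 36849 - \left(-8 + i \sqrt{190}\right) = 36849 + \left(8 - i \sqrt{190}\right) = 36857 - i \sqrt{190}$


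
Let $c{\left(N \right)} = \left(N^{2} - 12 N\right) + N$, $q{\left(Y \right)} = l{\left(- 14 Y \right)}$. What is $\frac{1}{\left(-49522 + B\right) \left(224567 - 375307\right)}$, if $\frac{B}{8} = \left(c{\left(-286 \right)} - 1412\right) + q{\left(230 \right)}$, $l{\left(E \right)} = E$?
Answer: $- \frac{1}{89382488920} \approx -1.1188 \cdot 10^{-11}$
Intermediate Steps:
$q{\left(Y \right)} = - 14 Y$
$c{\left(N \right)} = N^{2} - 11 N$
$B = 642480$ ($B = 8 \left(\left(- 286 \left(-11 - 286\right) - 1412\right) - 3220\right) = 8 \left(\left(\left(-286\right) \left(-297\right) - 1412\right) - 3220\right) = 8 \left(\left(84942 - 1412\right) - 3220\right) = 8 \left(83530 - 3220\right) = 8 \cdot 80310 = 642480$)
$\frac{1}{\left(-49522 + B\right) \left(224567 - 375307\right)} = \frac{1}{\left(-49522 + 642480\right) \left(224567 - 375307\right)} = \frac{1}{592958 \left(-150740\right)} = \frac{1}{-89382488920} = - \frac{1}{89382488920}$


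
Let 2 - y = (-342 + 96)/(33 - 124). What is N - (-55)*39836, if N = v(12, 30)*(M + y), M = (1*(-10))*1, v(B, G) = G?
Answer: 199349960/91 ≈ 2.1907e+6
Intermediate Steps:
M = -10 (M = -10*1 = -10)
y = -64/91 (y = 2 - (-342 + 96)/(33 - 124) = 2 - (-246)/(-91) = 2 - (-246)*(-1)/91 = 2 - 1*246/91 = 2 - 246/91 = -64/91 ≈ -0.70330)
N = -29220/91 (N = 30*(-10 - 64/91) = 30*(-974/91) = -29220/91 ≈ -321.10)
N - (-55)*39836 = -29220/91 - (-55)*39836 = -29220/91 - 1*(-2190980) = -29220/91 + 2190980 = 199349960/91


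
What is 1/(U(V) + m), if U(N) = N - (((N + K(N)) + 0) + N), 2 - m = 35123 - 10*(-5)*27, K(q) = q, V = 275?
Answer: -1/37021 ≈ -2.7012e-5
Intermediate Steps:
m = -36471 (m = 2 - (35123 - 10*(-5)*27) = 2 - (35123 - (-50)*27) = 2 - (35123 - 1*(-1350)) = 2 - (35123 + 1350) = 2 - 1*36473 = 2 - 36473 = -36471)
U(N) = -2*N (U(N) = N - (((N + N) + 0) + N) = N - ((2*N + 0) + N) = N - (2*N + N) = N - 3*N = -2*N)
1/(U(V) + m) = 1/(-2*275 - 36471) = 1/(-550 - 36471) = 1/(-37021) = -1/37021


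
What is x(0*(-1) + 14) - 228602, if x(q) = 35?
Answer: -228567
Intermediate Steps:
x(0*(-1) + 14) - 228602 = 35 - 228602 = -228567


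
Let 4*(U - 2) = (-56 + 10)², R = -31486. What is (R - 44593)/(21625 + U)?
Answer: -76079/22156 ≈ -3.4338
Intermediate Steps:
U = 531 (U = 2 + (-56 + 10)²/4 = 2 + (¼)*(-46)² = 2 + (¼)*2116 = 2 + 529 = 531)
(R - 44593)/(21625 + U) = (-31486 - 44593)/(21625 + 531) = -76079/22156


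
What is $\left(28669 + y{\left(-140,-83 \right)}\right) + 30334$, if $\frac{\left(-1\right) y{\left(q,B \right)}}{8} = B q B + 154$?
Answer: $7773451$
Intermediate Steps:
$y{\left(q,B \right)} = -1232 - 8 q B^{2}$ ($y{\left(q,B \right)} = - 8 \left(B q B + 154\right) = - 8 \left(q B^{2} + 154\right) = - 8 \left(154 + q B^{2}\right) = -1232 - 8 q B^{2}$)
$\left(28669 + y{\left(-140,-83 \right)}\right) + 30334 = \left(28669 - \left(1232 - 1120 \left(-83\right)^{2}\right)\right) + 30334 = \left(28669 - \left(1232 - 7715680\right)\right) + 30334 = \left(28669 + \left(-1232 + 7715680\right)\right) + 30334 = \left(28669 + 7714448\right) + 30334 = 7743117 + 30334 = 7773451$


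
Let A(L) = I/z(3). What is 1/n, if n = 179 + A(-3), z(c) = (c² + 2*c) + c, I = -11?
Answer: 18/3211 ≈ 0.0056057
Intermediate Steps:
z(c) = c² + 3*c
A(L) = -11/18 (A(L) = -11*1/(3*(3 + 3)) = -11/(3*6) = -11/18)
n = 3211/18 (n = 179 - 11/18 = 3211/18 ≈ 178.39)
1/n = 1/(3211/18) = 18/3211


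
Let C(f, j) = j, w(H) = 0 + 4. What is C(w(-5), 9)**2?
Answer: 81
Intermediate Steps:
w(H) = 4
C(w(-5), 9)**2 = 9**2 = 81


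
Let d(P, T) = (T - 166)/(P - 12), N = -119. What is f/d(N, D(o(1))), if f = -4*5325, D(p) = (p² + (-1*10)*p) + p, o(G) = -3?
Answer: -279030/13 ≈ -21464.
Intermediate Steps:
D(p) = p² - 9*p (D(p) = (p² - 10*p) + p = p² - 9*p)
d(P, T) = (-166 + T)/(-12 + P)
f = -21300
f/d(N, D(o(1))) = -21300*(-12 - 119)/(-166 - 3*(-9 - 3)) = -21300*(-131/(-166 - 3*(-12))) = -21300*(-131/(-166 + 36)) = -21300/((-1/131*(-130))) = -21300/130/131 = -21300*131/130 = -279030/13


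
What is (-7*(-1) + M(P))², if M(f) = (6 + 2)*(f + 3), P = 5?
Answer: 5041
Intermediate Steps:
M(f) = 24 + 8*f (M(f) = 8*(3 + f) = 24 + 8*f)
(-7*(-1) + M(P))² = (-7*(-1) + (24 + 8*5))² = (7 + (24 + 40))² = (7 + 64)² = 71² = 5041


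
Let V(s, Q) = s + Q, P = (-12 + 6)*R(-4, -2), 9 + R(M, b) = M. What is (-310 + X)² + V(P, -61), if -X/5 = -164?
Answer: 260117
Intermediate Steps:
X = 820 (X = -5*(-164) = 820)
R(M, b) = -9 + M
P = 78 (P = (-12 + 6)*(-9 - 4) = -6*(-13) = 78)
V(s, Q) = Q + s
(-310 + X)² + V(P, -61) = (-310 + 820)² + (-61 + 78) = 510² + 17 = 260100 + 17 = 260117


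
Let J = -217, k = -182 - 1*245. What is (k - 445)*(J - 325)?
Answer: 472624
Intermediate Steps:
k = -427 (k = -182 - 245 = -427)
(k - 445)*(J - 325) = (-427 - 445)*(-217 - 325) = -872*(-542) = 472624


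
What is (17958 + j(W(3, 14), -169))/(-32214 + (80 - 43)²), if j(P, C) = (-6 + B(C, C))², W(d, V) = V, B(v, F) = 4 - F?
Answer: -45847/30845 ≈ -1.4864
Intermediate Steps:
j(P, C) = (-2 - C)² (j(P, C) = (-6 + (4 - C))² = (-2 - C)²)
(17958 + j(W(3, 14), -169))/(-32214 + (80 - 43)²) = (17958 + (2 - 169)²)/(-32214 + (80 - 43)²) = (17958 + (-167)²)/(-32214 + 37²) = (17958 + 27889)/(-32214 + 1369) = 45847/(-30845) = 45847*(-1/30845) = -45847/30845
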